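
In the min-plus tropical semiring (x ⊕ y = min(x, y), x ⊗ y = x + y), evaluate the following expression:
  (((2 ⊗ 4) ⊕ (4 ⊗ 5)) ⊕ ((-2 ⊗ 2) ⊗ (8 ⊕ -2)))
(((2 ⊗ 4) ⊕ (4 ⊗ 5)) ⊕ ((-2 ⊗ 2) ⊗ (8 ⊕ -2))) = -2

Expand innermost to outermost. Recall ⊕ takes the minimum of its arguments and ⊗ takes their sum. Working out the expression (((2 ⊗ 4) ⊕ (4 ⊗ 5)) ⊕ ((-2 ⊗ 2) ⊗ (8 ⊕ -2))) gives -2.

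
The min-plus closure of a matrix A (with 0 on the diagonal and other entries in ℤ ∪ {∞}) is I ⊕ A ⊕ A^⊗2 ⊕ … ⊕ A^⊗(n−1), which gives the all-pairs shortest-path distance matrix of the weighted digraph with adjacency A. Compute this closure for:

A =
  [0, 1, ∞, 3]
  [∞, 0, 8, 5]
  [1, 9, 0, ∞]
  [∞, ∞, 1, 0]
Closure =
  [0, 1, 4, 3]
  [7, 0, 6, 5]
  [1, 2, 0, 4]
  [2, 3, 1, 0]

This is the Floyd-Warshall all-pairs shortest-path computation. For each intermediate vertex k = 0, 1, …, 3, update dist[i][j] ← min(dist[i][j], dist[i][k] + dist[k][j]). The final matrix gives, for each (i, j), the minimum total weight of any directed path from i to j (possibly empty when i = j).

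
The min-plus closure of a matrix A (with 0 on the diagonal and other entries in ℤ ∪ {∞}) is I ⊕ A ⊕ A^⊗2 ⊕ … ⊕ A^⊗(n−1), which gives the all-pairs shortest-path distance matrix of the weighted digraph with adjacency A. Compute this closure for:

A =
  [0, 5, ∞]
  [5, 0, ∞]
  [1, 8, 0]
Closure =
  [0, 5, ∞]
  [5, 0, ∞]
  [1, 6, 0]

This is the Floyd-Warshall all-pairs shortest-path computation. For each intermediate vertex k = 0, 1, …, 2, update dist[i][j] ← min(dist[i][j], dist[i][k] + dist[k][j]). The final matrix gives, for each (i, j), the minimum total weight of any directed path from i to j (possibly empty when i = j).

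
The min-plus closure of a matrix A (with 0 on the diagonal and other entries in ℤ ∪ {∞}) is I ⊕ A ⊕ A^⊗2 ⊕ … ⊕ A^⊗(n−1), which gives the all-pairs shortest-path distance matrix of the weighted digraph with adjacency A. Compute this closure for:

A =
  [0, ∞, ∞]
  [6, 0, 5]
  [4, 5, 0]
Closure =
  [0, ∞, ∞]
  [6, 0, 5]
  [4, 5, 0]

This is the Floyd-Warshall all-pairs shortest-path computation. For each intermediate vertex k = 0, 1, …, 2, update dist[i][j] ← min(dist[i][j], dist[i][k] + dist[k][j]). The final matrix gives, for each (i, j), the minimum total weight of any directed path from i to j (possibly empty when i = j).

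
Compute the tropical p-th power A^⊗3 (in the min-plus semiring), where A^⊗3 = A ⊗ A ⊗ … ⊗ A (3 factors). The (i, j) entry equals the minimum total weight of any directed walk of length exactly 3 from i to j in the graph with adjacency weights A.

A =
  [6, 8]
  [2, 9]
A^⊗3 =
  [16, 18]
  [12, 16]

Each entry (A^⊗3)_ij equals the minimum over all length-3 walks i = v_0 → v_1 → … → v_3 = j of Σ_t A[v_t][v_{t+1}]. For example, for (i, j) = (0, 1) we minimise over 4 possible intermediate vertex sequences; the minimum is 18, attained along the walk 0 → 1 → 0 → 1.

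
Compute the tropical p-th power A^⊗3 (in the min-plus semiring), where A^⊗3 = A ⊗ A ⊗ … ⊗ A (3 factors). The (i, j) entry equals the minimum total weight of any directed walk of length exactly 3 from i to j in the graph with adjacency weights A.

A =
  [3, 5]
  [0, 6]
A^⊗3 =
  [8, 10]
  [5, 8]

Each entry (A^⊗3)_ij equals the minimum over all length-3 walks i = v_0 → v_1 → … → v_3 = j of Σ_t A[v_t][v_{t+1}]. For example, for (i, j) = (0, 1) we minimise over 4 possible intermediate vertex sequences; the minimum is 10, attained along the walk 0 → 1 → 0 → 1.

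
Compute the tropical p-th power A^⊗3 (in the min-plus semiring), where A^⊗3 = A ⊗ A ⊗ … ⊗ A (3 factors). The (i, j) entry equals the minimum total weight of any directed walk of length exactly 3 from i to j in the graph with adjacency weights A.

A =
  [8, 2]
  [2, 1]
A^⊗3 =
  [5, 4]
  [4, 3]

Each entry (A^⊗3)_ij equals the minimum over all length-3 walks i = v_0 → v_1 → … → v_3 = j of Σ_t A[v_t][v_{t+1}]. For example, for (i, j) = (0, 1) we minimise over 4 possible intermediate vertex sequences; the minimum is 4, attained along the walk 0 → 1 → 1 → 1.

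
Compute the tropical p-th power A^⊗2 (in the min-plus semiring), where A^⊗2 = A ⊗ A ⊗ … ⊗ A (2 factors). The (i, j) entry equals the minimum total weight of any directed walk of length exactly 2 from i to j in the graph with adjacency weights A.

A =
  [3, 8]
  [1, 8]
A^⊗2 =
  [6, 11]
  [4, 9]

Each entry (A^⊗2)_ij equals the minimum over all length-2 walks i = v_0 → v_1 → … → v_2 = j of Σ_t A[v_t][v_{t+1}]. For example, for (i, j) = (0, 1) we minimise over 2 possible intermediate vertex sequences; the minimum is 11, attained along the walk 0 → 0 → 1.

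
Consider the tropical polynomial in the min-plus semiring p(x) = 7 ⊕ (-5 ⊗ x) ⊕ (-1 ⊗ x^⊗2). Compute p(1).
p(1) = -4

A tropical monomial a ⊗ x^⊗i evaluates to a + i · x. Evaluating each term at x = 1:
  Term 0 contributes 7 + 0 · 1 = 7
  Term 1 contributes -5 + 1 · 1 = -4
  Term 2 contributes -1 + 2 · 1 = 1
p(1) = ⊕ of these = min[7, -4, 1] = -4.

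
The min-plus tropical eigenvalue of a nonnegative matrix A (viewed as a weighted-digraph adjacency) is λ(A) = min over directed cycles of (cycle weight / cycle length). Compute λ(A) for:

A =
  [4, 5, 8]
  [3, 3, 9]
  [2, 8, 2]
λ(A) = 2

Enumerate directed cycles and compute their means (weight / length). Sample:
  cycle 0 → 0: weight = 4, length = 1, mean = 4/1 ≈ 4.000
  cycle 1 → 1: weight = 3, length = 1, mean = 3/1 ≈ 3.000
  cycle 2 → 2: weight = 2, length = 1, mean = 2/1 ≈ 2.000
  cycle 0 → 1 → 0: weight = 8, length = 2, mean = 8/2 ≈ 4.000
  cycle 0 → 2 → 0: weight = 10, length = 2, mean = 10/2 ≈ 5.000
  cycle 1 → 0 → 1: weight = 8, length = 2, mean = 8/2 ≈ 4.000
Minimum mean = 2.000, attained e.g. along the cycle 2 → 2 with weight 2 and length 1. So λ(A) = 2/1 = 2.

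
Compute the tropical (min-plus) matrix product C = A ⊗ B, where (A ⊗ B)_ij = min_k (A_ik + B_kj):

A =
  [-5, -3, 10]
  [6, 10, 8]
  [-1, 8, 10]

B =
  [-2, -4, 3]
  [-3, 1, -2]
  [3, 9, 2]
A ⊗ B =
  [-7, -9, -5]
  [4, 2, 8]
  [-3, -5, 2]

Apply the min-plus product entry-by-entry:
  C[0][0] = min over k of (A[0][0] + B[0][0] = -5 + -2 = -7, A[0][1] + B[1][0] = -3 + -3 = -6, A[0][2] + B[2][0] = 10 + 3 = 13) = -7 (attained at k = 0)
  C[0][1] = min over k of (A[0][0] + B[0][1] = -5 + -4 = -9, A[0][1] + B[1][1] = -3 + 1 = -2, A[0][2] + B[2][1] = 10 + 9 = 19) = -9 (attained at k = 0)
  C[0][2] = min over k of (A[0][0] + B[0][2] = -5 + 3 = -2, A[0][1] + B[1][2] = -3 + -2 = -5, A[0][2] + B[2][2] = 10 + 2 = 12) = -5 (attained at k = 1)
  C[1][0] = min over k of (A[1][0] + B[0][0] = 6 + -2 = 4, A[1][1] + B[1][0] = 10 + -3 = 7, A[1][2] + B[2][0] = 8 + 3 = 11) = 4 (attained at k = 0)
  C[1][1] = min over k of (A[1][0] + B[0][1] = 6 + -4 = 2, A[1][1] + B[1][1] = 10 + 1 = 11, A[1][2] + B[2][1] = 8 + 9 = 17) = 2 (attained at k = 0)
  C[1][2] = min over k of (A[1][0] + B[0][2] = 6 + 3 = 9, A[1][1] + B[1][2] = 10 + -2 = 8, A[1][2] + B[2][2] = 8 + 2 = 10) = 8 (attained at k = 1)
  C[2][0] = min over k of (A[2][0] + B[0][0] = -1 + -2 = -3, A[2][1] + B[1][0] = 8 + -3 = 5, A[2][2] + B[2][0] = 10 + 3 = 13) = -3 (attained at k = 0)
  C[2][1] = min over k of (A[2][0] + B[0][1] = -1 + -4 = -5, A[2][1] + B[1][1] = 8 + 1 = 9, A[2][2] + B[2][1] = 10 + 9 = 19) = -5 (attained at k = 0)
  C[2][2] = min over k of (A[2][0] + B[0][2] = -1 + 3 = 2, A[2][1] + B[1][2] = 8 + -2 = 6, A[2][2] + B[2][2] = 10 + 2 = 12) = 2 (attained at k = 0)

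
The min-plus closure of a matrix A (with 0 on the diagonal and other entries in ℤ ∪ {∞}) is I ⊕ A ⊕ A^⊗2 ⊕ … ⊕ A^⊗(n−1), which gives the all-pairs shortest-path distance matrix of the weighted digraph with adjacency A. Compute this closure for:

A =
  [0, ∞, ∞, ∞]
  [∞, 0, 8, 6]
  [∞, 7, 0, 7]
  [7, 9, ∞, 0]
Closure =
  [0, ∞, ∞, ∞]
  [13, 0, 8, 6]
  [14, 7, 0, 7]
  [7, 9, 17, 0]

This is the Floyd-Warshall all-pairs shortest-path computation. For each intermediate vertex k = 0, 1, …, 3, update dist[i][j] ← min(dist[i][j], dist[i][k] + dist[k][j]). The final matrix gives, for each (i, j), the minimum total weight of any directed path from i to j (possibly empty when i = j).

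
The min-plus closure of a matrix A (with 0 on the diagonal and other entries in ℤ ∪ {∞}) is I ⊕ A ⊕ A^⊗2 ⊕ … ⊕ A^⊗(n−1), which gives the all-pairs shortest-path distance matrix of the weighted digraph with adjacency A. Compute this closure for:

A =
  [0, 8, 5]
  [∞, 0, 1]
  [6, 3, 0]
Closure =
  [0, 8, 5]
  [7, 0, 1]
  [6, 3, 0]

This is the Floyd-Warshall all-pairs shortest-path computation. For each intermediate vertex k = 0, 1, …, 2, update dist[i][j] ← min(dist[i][j], dist[i][k] + dist[k][j]). The final matrix gives, for each (i, j), the minimum total weight of any directed path from i to j (possibly empty when i = j).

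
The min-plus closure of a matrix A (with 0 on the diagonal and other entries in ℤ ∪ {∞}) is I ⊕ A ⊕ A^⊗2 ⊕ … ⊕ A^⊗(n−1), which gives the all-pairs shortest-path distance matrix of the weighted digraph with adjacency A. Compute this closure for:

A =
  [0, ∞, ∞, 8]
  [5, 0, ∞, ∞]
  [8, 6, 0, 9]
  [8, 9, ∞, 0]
Closure =
  [0, 17, ∞, 8]
  [5, 0, ∞, 13]
  [8, 6, 0, 9]
  [8, 9, ∞, 0]

This is the Floyd-Warshall all-pairs shortest-path computation. For each intermediate vertex k = 0, 1, …, 3, update dist[i][j] ← min(dist[i][j], dist[i][k] + dist[k][j]). The final matrix gives, for each (i, j), the minimum total weight of any directed path from i to j (possibly empty when i = j).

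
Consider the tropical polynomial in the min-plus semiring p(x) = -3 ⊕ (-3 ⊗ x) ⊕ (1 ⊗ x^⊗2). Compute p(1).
p(1) = -3

A tropical monomial a ⊗ x^⊗i evaluates to a + i · x. Evaluating each term at x = 1:
  Term 0 contributes -3 + 0 · 1 = -3
  Term 1 contributes -3 + 1 · 1 = -2
  Term 2 contributes 1 + 2 · 1 = 3
p(1) = ⊕ of these = min[-3, -2, 3] = -3.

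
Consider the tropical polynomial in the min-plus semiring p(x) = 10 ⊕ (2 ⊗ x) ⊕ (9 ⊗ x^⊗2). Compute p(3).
p(3) = 5

A tropical monomial a ⊗ x^⊗i evaluates to a + i · x. Evaluating each term at x = 3:
  Term 0 contributes 10 + 0 · 3 = 10
  Term 1 contributes 2 + 1 · 3 = 5
  Term 2 contributes 9 + 2 · 3 = 15
p(3) = ⊕ of these = min[10, 5, 15] = 5.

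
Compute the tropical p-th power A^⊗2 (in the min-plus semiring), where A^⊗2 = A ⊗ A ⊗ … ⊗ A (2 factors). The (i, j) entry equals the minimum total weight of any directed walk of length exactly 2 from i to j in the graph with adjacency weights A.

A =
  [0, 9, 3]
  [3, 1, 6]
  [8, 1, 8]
A^⊗2 =
  [0, 4, 3]
  [3, 2, 6]
  [4, 2, 7]

Each entry (A^⊗2)_ij equals the minimum over all length-2 walks i = v_0 → v_1 → … → v_2 = j of Σ_t A[v_t][v_{t+1}]. For example, for (i, j) = (0, 2) we minimise over 3 possible intermediate vertex sequences; the minimum is 3, attained along the walk 0 → 0 → 2.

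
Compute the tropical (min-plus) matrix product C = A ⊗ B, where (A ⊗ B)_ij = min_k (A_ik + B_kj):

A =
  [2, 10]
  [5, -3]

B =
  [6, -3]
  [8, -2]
A ⊗ B =
  [8, -1]
  [5, -5]

Apply the min-plus product entry-by-entry:
  C[0][0] = min over k of (A[0][0] + B[0][0] = 2 + 6 = 8, A[0][1] + B[1][0] = 10 + 8 = 18) = 8 (attained at k = 0)
  C[0][1] = min over k of (A[0][0] + B[0][1] = 2 + -3 = -1, A[0][1] + B[1][1] = 10 + -2 = 8) = -1 (attained at k = 0)
  C[1][0] = min over k of (A[1][0] + B[0][0] = 5 + 6 = 11, A[1][1] + B[1][0] = -3 + 8 = 5) = 5 (attained at k = 1)
  C[1][1] = min over k of (A[1][0] + B[0][1] = 5 + -3 = 2, A[1][1] + B[1][1] = -3 + -2 = -5) = -5 (attained at k = 1)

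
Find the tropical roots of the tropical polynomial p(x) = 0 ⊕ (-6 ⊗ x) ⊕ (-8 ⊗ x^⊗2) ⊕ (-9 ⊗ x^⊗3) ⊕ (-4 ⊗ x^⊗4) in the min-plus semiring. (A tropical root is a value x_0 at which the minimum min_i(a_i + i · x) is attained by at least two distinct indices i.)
Roots: {-5, 1, 2, 6}

Each tropical root is a break point of the lower envelope of the lines y = a_i + i · x (there are 5 lines, with slopes 0, 1, ..., 4). Only the lines that attain the minimum somewhere contribute to roots; other lines are dominated. Here the surviving (envelope) indices are i = 4, i = 3, i = 2, i = 1, i = 0.
Intersections between consecutive envelope lines give the roots: for adjacent envelope indices i < j the intersection is x = (a_i − a_j) / (j − i). Reading off the sorted break points: {-5, 1, 2, 6}.
Verification: at each break x_0, at least two indices attain the minimum of min_i(a_i + i · x_0).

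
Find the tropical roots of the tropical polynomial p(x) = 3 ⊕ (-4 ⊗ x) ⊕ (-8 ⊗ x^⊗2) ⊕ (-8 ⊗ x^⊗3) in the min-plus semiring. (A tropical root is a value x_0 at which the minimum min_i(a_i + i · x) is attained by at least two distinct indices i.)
Roots: {0, 4, 7}

Each tropical root is a break point of the lower envelope of the lines y = a_i + i · x (there are 4 lines, with slopes 0, 1, ..., 3). Only the lines that attain the minimum somewhere contribute to roots; other lines are dominated. Here the surviving (envelope) indices are i = 3, i = 2, i = 1, i = 0.
Intersections between consecutive envelope lines give the roots: for adjacent envelope indices i < j the intersection is x = (a_i − a_j) / (j − i). Reading off the sorted break points: {0, 4, 7}.
Verification: at each break x_0, at least two indices attain the minimum of min_i(a_i + i · x_0).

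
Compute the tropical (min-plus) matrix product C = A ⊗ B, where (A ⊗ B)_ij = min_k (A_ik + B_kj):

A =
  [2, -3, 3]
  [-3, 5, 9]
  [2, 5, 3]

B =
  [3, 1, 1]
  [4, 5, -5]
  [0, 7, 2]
A ⊗ B =
  [1, 2, -8]
  [0, -2, -2]
  [3, 3, 0]

Apply the min-plus product entry-by-entry:
  C[0][0] = min over k of (A[0][0] + B[0][0] = 2 + 3 = 5, A[0][1] + B[1][0] = -3 + 4 = 1, A[0][2] + B[2][0] = 3 + 0 = 3) = 1 (attained at k = 1)
  C[0][1] = min over k of (A[0][0] + B[0][1] = 2 + 1 = 3, A[0][1] + B[1][1] = -3 + 5 = 2, A[0][2] + B[2][1] = 3 + 7 = 10) = 2 (attained at k = 1)
  C[0][2] = min over k of (A[0][0] + B[0][2] = 2 + 1 = 3, A[0][1] + B[1][2] = -3 + -5 = -8, A[0][2] + B[2][2] = 3 + 2 = 5) = -8 (attained at k = 1)
  C[1][0] = min over k of (A[1][0] + B[0][0] = -3 + 3 = 0, A[1][1] + B[1][0] = 5 + 4 = 9, A[1][2] + B[2][0] = 9 + 0 = 9) = 0 (attained at k = 0)
  C[1][1] = min over k of (A[1][0] + B[0][1] = -3 + 1 = -2, A[1][1] + B[1][1] = 5 + 5 = 10, A[1][2] + B[2][1] = 9 + 7 = 16) = -2 (attained at k = 0)
  C[1][2] = min over k of (A[1][0] + B[0][2] = -3 + 1 = -2, A[1][1] + B[1][2] = 5 + -5 = 0, A[1][2] + B[2][2] = 9 + 2 = 11) = -2 (attained at k = 0)
  C[2][0] = min over k of (A[2][0] + B[0][0] = 2 + 3 = 5, A[2][1] + B[1][0] = 5 + 4 = 9, A[2][2] + B[2][0] = 3 + 0 = 3) = 3 (attained at k = 2)
  C[2][1] = min over k of (A[2][0] + B[0][1] = 2 + 1 = 3, A[2][1] + B[1][1] = 5 + 5 = 10, A[2][2] + B[2][1] = 3 + 7 = 10) = 3 (attained at k = 0)
  C[2][2] = min over k of (A[2][0] + B[0][2] = 2 + 1 = 3, A[2][1] + B[1][2] = 5 + -5 = 0, A[2][2] + B[2][2] = 3 + 2 = 5) = 0 (attained at k = 1)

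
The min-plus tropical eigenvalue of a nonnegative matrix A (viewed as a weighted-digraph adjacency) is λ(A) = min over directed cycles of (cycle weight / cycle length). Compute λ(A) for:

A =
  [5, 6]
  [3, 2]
λ(A) = 2

Enumerate directed cycles and compute their means (weight / length). Sample:
  cycle 0 → 0: weight = 5, length = 1, mean = 5/1 ≈ 5.000
  cycle 1 → 1: weight = 2, length = 1, mean = 2/1 ≈ 2.000
  cycle 0 → 1 → 0: weight = 9, length = 2, mean = 9/2 ≈ 4.500
  cycle 1 → 0 → 1: weight = 9, length = 2, mean = 9/2 ≈ 4.500
Minimum mean = 2.000, attained e.g. along the cycle 1 → 1 with weight 2 and length 1. So λ(A) = 2/1 = 2.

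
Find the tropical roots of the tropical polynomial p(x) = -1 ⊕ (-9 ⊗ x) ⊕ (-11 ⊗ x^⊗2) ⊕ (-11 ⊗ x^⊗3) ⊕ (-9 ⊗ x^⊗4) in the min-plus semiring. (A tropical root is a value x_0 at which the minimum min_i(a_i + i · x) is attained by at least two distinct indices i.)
Roots: {-2, 0, 2, 8}

Each tropical root is a break point of the lower envelope of the lines y = a_i + i · x (there are 5 lines, with slopes 0, 1, ..., 4). Only the lines that attain the minimum somewhere contribute to roots; other lines are dominated. Here the surviving (envelope) indices are i = 4, i = 3, i = 2, i = 1, i = 0.
Intersections between consecutive envelope lines give the roots: for adjacent envelope indices i < j the intersection is x = (a_i − a_j) / (j − i). Reading off the sorted break points: {-2, 0, 2, 8}.
Verification: at each break x_0, at least two indices attain the minimum of min_i(a_i + i · x_0).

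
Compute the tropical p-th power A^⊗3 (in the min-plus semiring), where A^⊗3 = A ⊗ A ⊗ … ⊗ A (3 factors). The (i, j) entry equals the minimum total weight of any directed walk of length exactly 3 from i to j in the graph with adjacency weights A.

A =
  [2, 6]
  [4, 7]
A^⊗3 =
  [6, 10]
  [8, 12]

Each entry (A^⊗3)_ij equals the minimum over all length-3 walks i = v_0 → v_1 → … → v_3 = j of Σ_t A[v_t][v_{t+1}]. For example, for (i, j) = (0, 1) we minimise over 4 possible intermediate vertex sequences; the minimum is 10, attained along the walk 0 → 0 → 0 → 1.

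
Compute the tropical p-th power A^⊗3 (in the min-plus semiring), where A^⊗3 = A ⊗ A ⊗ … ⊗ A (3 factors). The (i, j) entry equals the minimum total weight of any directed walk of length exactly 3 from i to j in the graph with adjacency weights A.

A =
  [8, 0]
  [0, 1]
A^⊗3 =
  [1, 0]
  [0, 1]

Each entry (A^⊗3)_ij equals the minimum over all length-3 walks i = v_0 → v_1 → … → v_3 = j of Σ_t A[v_t][v_{t+1}]. For example, for (i, j) = (0, 1) we minimise over 4 possible intermediate vertex sequences; the minimum is 0, attained along the walk 0 → 1 → 0 → 1.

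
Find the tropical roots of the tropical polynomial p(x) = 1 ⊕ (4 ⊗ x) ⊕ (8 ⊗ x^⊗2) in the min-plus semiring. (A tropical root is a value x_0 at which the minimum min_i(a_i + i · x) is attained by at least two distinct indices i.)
Roots: {-4, -3}

Each tropical root is a break point of the lower envelope of the lines y = a_i + i · x (there are 3 lines, with slopes 0, 1, ..., 2). Only the lines that attain the minimum somewhere contribute to roots; other lines are dominated. Here the surviving (envelope) indices are i = 2, i = 1, i = 0.
Intersections between consecutive envelope lines give the roots: for adjacent envelope indices i < j the intersection is x = (a_i − a_j) / (j − i). Reading off the sorted break points: {-4, -3}.
Verification: at each break x_0, at least two indices attain the minimum of min_i(a_i + i · x_0).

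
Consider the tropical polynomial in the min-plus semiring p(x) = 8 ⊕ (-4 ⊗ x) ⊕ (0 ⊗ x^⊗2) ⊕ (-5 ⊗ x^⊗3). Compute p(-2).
p(-2) = -11

A tropical monomial a ⊗ x^⊗i evaluates to a + i · x. Evaluating each term at x = -2:
  Term 0 contributes 8 + 0 · -2 = 8
  Term 1 contributes -4 + 1 · -2 = -6
  Term 2 contributes 0 + 2 · -2 = -4
  Term 3 contributes -5 + 3 · -2 = -11
p(-2) = ⊕ of these = min[8, -6, -4, -11] = -11.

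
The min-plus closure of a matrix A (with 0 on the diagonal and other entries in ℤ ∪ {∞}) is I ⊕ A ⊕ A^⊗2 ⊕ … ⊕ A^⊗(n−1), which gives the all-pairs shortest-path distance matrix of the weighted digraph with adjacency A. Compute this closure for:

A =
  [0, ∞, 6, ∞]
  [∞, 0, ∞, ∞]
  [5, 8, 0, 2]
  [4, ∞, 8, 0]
Closure =
  [0, 14, 6, 8]
  [∞, 0, ∞, ∞]
  [5, 8, 0, 2]
  [4, 16, 8, 0]

This is the Floyd-Warshall all-pairs shortest-path computation. For each intermediate vertex k = 0, 1, …, 3, update dist[i][j] ← min(dist[i][j], dist[i][k] + dist[k][j]). The final matrix gives, for each (i, j), the minimum total weight of any directed path from i to j (possibly empty when i = j).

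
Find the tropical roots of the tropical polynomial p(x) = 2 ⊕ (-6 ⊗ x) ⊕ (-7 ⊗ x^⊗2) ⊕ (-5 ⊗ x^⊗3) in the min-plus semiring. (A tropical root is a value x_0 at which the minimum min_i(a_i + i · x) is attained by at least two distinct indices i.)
Roots: {-2, 1, 8}

Each tropical root is a break point of the lower envelope of the lines y = a_i + i · x (there are 4 lines, with slopes 0, 1, ..., 3). Only the lines that attain the minimum somewhere contribute to roots; other lines are dominated. Here the surviving (envelope) indices are i = 3, i = 2, i = 1, i = 0.
Intersections between consecutive envelope lines give the roots: for adjacent envelope indices i < j the intersection is x = (a_i − a_j) / (j − i). Reading off the sorted break points: {-2, 1, 8}.
Verification: at each break x_0, at least two indices attain the minimum of min_i(a_i + i · x_0).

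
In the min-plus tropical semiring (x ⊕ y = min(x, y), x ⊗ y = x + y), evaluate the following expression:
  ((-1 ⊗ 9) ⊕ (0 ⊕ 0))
((-1 ⊗ 9) ⊕ (0 ⊕ 0)) = 0

Expand innermost to outermost. Recall ⊕ takes the minimum of its arguments and ⊗ takes their sum. Working out the expression ((-1 ⊗ 9) ⊕ (0 ⊕ 0)) gives 0.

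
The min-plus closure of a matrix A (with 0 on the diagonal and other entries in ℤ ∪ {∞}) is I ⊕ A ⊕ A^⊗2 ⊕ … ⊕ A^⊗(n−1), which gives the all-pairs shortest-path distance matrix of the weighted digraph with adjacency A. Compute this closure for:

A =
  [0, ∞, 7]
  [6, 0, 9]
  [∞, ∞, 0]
Closure =
  [0, ∞, 7]
  [6, 0, 9]
  [∞, ∞, 0]

This is the Floyd-Warshall all-pairs shortest-path computation. For each intermediate vertex k = 0, 1, …, 2, update dist[i][j] ← min(dist[i][j], dist[i][k] + dist[k][j]). The final matrix gives, for each (i, j), the minimum total weight of any directed path from i to j (possibly empty when i = j).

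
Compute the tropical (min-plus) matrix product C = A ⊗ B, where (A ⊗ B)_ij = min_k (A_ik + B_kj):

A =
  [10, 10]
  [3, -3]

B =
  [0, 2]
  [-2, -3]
A ⊗ B =
  [8, 7]
  [-5, -6]

Apply the min-plus product entry-by-entry:
  C[0][0] = min over k of (A[0][0] + B[0][0] = 10 + 0 = 10, A[0][1] + B[1][0] = 10 + -2 = 8) = 8 (attained at k = 1)
  C[0][1] = min over k of (A[0][0] + B[0][1] = 10 + 2 = 12, A[0][1] + B[1][1] = 10 + -3 = 7) = 7 (attained at k = 1)
  C[1][0] = min over k of (A[1][0] + B[0][0] = 3 + 0 = 3, A[1][1] + B[1][0] = -3 + -2 = -5) = -5 (attained at k = 1)
  C[1][1] = min over k of (A[1][0] + B[0][1] = 3 + 2 = 5, A[1][1] + B[1][1] = -3 + -3 = -6) = -6 (attained at k = 1)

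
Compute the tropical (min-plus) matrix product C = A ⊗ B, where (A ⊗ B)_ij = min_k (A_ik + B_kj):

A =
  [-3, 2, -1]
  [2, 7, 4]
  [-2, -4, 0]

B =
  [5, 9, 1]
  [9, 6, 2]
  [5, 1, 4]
A ⊗ B =
  [2, 0, -2]
  [7, 5, 3]
  [3, 1, -2]

Apply the min-plus product entry-by-entry:
  C[0][0] = min over k of (A[0][0] + B[0][0] = -3 + 5 = 2, A[0][1] + B[1][0] = 2 + 9 = 11, A[0][2] + B[2][0] = -1 + 5 = 4) = 2 (attained at k = 0)
  C[0][1] = min over k of (A[0][0] + B[0][1] = -3 + 9 = 6, A[0][1] + B[1][1] = 2 + 6 = 8, A[0][2] + B[2][1] = -1 + 1 = 0) = 0 (attained at k = 2)
  C[0][2] = min over k of (A[0][0] + B[0][2] = -3 + 1 = -2, A[0][1] + B[1][2] = 2 + 2 = 4, A[0][2] + B[2][2] = -1 + 4 = 3) = -2 (attained at k = 0)
  C[1][0] = min over k of (A[1][0] + B[0][0] = 2 + 5 = 7, A[1][1] + B[1][0] = 7 + 9 = 16, A[1][2] + B[2][0] = 4 + 5 = 9) = 7 (attained at k = 0)
  C[1][1] = min over k of (A[1][0] + B[0][1] = 2 + 9 = 11, A[1][1] + B[1][1] = 7 + 6 = 13, A[1][2] + B[2][1] = 4 + 1 = 5) = 5 (attained at k = 2)
  C[1][2] = min over k of (A[1][0] + B[0][2] = 2 + 1 = 3, A[1][1] + B[1][2] = 7 + 2 = 9, A[1][2] + B[2][2] = 4 + 4 = 8) = 3 (attained at k = 0)
  C[2][0] = min over k of (A[2][0] + B[0][0] = -2 + 5 = 3, A[2][1] + B[1][0] = -4 + 9 = 5, A[2][2] + B[2][0] = 0 + 5 = 5) = 3 (attained at k = 0)
  C[2][1] = min over k of (A[2][0] + B[0][1] = -2 + 9 = 7, A[2][1] + B[1][1] = -4 + 6 = 2, A[2][2] + B[2][1] = 0 + 1 = 1) = 1 (attained at k = 2)
  C[2][2] = min over k of (A[2][0] + B[0][2] = -2 + 1 = -1, A[2][1] + B[1][2] = -4 + 2 = -2, A[2][2] + B[2][2] = 0 + 4 = 4) = -2 (attained at k = 1)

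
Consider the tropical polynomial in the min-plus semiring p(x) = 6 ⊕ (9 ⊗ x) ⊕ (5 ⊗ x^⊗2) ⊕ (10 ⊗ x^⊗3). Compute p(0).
p(0) = 5

A tropical monomial a ⊗ x^⊗i evaluates to a + i · x. Evaluating each term at x = 0:
  Term 0 contributes 6 + 0 · 0 = 6
  Term 1 contributes 9 + 1 · 0 = 9
  Term 2 contributes 5 + 2 · 0 = 5
  Term 3 contributes 10 + 3 · 0 = 10
p(0) = ⊕ of these = min[6, 9, 5, 10] = 5.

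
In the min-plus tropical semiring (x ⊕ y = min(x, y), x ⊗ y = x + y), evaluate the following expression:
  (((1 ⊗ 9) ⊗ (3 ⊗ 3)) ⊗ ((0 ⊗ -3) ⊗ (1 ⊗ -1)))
(((1 ⊗ 9) ⊗ (3 ⊗ 3)) ⊗ ((0 ⊗ -3) ⊗ (1 ⊗ -1))) = 13

Expand innermost to outermost. Recall ⊕ takes the minimum of its arguments and ⊗ takes their sum. Working out the expression (((1 ⊗ 9) ⊗ (3 ⊗ 3)) ⊗ ((0 ⊗ -3) ⊗ (1 ⊗ -1))) gives 13.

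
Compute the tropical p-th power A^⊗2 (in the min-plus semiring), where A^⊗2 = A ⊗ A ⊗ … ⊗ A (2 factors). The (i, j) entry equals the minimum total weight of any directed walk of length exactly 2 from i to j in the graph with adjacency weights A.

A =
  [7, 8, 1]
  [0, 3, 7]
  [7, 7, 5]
A^⊗2 =
  [8, 8, 6]
  [3, 6, 1]
  [7, 10, 8]

Each entry (A^⊗2)_ij equals the minimum over all length-2 walks i = v_0 → v_1 → … → v_2 = j of Σ_t A[v_t][v_{t+1}]. For example, for (i, j) = (0, 2) we minimise over 3 possible intermediate vertex sequences; the minimum is 6, attained along the walk 0 → 2 → 2.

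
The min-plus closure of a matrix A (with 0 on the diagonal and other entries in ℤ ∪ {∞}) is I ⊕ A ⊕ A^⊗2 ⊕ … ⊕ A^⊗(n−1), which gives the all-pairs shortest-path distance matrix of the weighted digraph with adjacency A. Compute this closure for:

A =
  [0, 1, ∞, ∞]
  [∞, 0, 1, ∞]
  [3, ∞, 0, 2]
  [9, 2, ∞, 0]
Closure =
  [0, 1, 2, 4]
  [4, 0, 1, 3]
  [3, 4, 0, 2]
  [6, 2, 3, 0]

This is the Floyd-Warshall all-pairs shortest-path computation. For each intermediate vertex k = 0, 1, …, 3, update dist[i][j] ← min(dist[i][j], dist[i][k] + dist[k][j]). The final matrix gives, for each (i, j), the minimum total weight of any directed path from i to j (possibly empty when i = j).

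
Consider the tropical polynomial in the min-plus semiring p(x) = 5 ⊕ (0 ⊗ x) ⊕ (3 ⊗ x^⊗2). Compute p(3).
p(3) = 3

A tropical monomial a ⊗ x^⊗i evaluates to a + i · x. Evaluating each term at x = 3:
  Term 0 contributes 5 + 0 · 3 = 5
  Term 1 contributes 0 + 1 · 3 = 3
  Term 2 contributes 3 + 2 · 3 = 9
p(3) = ⊕ of these = min[5, 3, 9] = 3.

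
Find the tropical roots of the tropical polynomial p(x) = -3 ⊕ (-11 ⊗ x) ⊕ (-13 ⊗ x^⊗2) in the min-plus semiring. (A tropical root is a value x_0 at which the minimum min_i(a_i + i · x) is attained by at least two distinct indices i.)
Roots: {2, 8}

Each tropical root is a break point of the lower envelope of the lines y = a_i + i · x (there are 3 lines, with slopes 0, 1, ..., 2). Only the lines that attain the minimum somewhere contribute to roots; other lines are dominated. Here the surviving (envelope) indices are i = 2, i = 1, i = 0.
Intersections between consecutive envelope lines give the roots: for adjacent envelope indices i < j the intersection is x = (a_i − a_j) / (j − i). Reading off the sorted break points: {2, 8}.
Verification: at each break x_0, at least two indices attain the minimum of min_i(a_i + i · x_0).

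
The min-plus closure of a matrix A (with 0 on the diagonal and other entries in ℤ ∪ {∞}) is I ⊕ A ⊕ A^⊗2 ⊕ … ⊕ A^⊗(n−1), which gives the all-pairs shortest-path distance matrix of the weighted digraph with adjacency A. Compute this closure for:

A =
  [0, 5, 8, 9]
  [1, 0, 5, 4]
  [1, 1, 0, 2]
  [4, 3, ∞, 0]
Closure =
  [0, 5, 8, 9]
  [1, 0, 5, 4]
  [1, 1, 0, 2]
  [4, 3, 8, 0]

This is the Floyd-Warshall all-pairs shortest-path computation. For each intermediate vertex k = 0, 1, …, 3, update dist[i][j] ← min(dist[i][j], dist[i][k] + dist[k][j]). The final matrix gives, for each (i, j), the minimum total weight of any directed path from i to j (possibly empty when i = j).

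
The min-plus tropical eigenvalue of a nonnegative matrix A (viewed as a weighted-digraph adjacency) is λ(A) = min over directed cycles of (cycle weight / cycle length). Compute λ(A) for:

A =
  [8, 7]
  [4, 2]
λ(A) = 2

Enumerate directed cycles and compute their means (weight / length). Sample:
  cycle 0 → 0: weight = 8, length = 1, mean = 8/1 ≈ 8.000
  cycle 1 → 1: weight = 2, length = 1, mean = 2/1 ≈ 2.000
  cycle 0 → 1 → 0: weight = 11, length = 2, mean = 11/2 ≈ 5.500
  cycle 1 → 0 → 1: weight = 11, length = 2, mean = 11/2 ≈ 5.500
Minimum mean = 2.000, attained e.g. along the cycle 1 → 1 with weight 2 and length 1. So λ(A) = 2/1 = 2.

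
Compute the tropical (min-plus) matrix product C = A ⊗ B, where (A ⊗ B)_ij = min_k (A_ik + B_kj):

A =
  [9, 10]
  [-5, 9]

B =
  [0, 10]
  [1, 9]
A ⊗ B =
  [9, 19]
  [-5, 5]

Apply the min-plus product entry-by-entry:
  C[0][0] = min over k of (A[0][0] + B[0][0] = 9 + 0 = 9, A[0][1] + B[1][0] = 10 + 1 = 11) = 9 (attained at k = 0)
  C[0][1] = min over k of (A[0][0] + B[0][1] = 9 + 10 = 19, A[0][1] + B[1][1] = 10 + 9 = 19) = 19 (attained at k = 0)
  C[1][0] = min over k of (A[1][0] + B[0][0] = -5 + 0 = -5, A[1][1] + B[1][0] = 9 + 1 = 10) = -5 (attained at k = 0)
  C[1][1] = min over k of (A[1][0] + B[0][1] = -5 + 10 = 5, A[1][1] + B[1][1] = 9 + 9 = 18) = 5 (attained at k = 0)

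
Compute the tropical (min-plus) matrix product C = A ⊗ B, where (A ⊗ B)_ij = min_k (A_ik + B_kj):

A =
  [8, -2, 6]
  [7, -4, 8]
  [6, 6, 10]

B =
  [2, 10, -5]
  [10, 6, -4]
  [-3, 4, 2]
A ⊗ B =
  [3, 4, -6]
  [5, 2, -8]
  [7, 12, 1]

Apply the min-plus product entry-by-entry:
  C[0][0] = min over k of (A[0][0] + B[0][0] = 8 + 2 = 10, A[0][1] + B[1][0] = -2 + 10 = 8, A[0][2] + B[2][0] = 6 + -3 = 3) = 3 (attained at k = 2)
  C[0][1] = min over k of (A[0][0] + B[0][1] = 8 + 10 = 18, A[0][1] + B[1][1] = -2 + 6 = 4, A[0][2] + B[2][1] = 6 + 4 = 10) = 4 (attained at k = 1)
  C[0][2] = min over k of (A[0][0] + B[0][2] = 8 + -5 = 3, A[0][1] + B[1][2] = -2 + -4 = -6, A[0][2] + B[2][2] = 6 + 2 = 8) = -6 (attained at k = 1)
  C[1][0] = min over k of (A[1][0] + B[0][0] = 7 + 2 = 9, A[1][1] + B[1][0] = -4 + 10 = 6, A[1][2] + B[2][0] = 8 + -3 = 5) = 5 (attained at k = 2)
  C[1][1] = min over k of (A[1][0] + B[0][1] = 7 + 10 = 17, A[1][1] + B[1][1] = -4 + 6 = 2, A[1][2] + B[2][1] = 8 + 4 = 12) = 2 (attained at k = 1)
  C[1][2] = min over k of (A[1][0] + B[0][2] = 7 + -5 = 2, A[1][1] + B[1][2] = -4 + -4 = -8, A[1][2] + B[2][2] = 8 + 2 = 10) = -8 (attained at k = 1)
  C[2][0] = min over k of (A[2][0] + B[0][0] = 6 + 2 = 8, A[2][1] + B[1][0] = 6 + 10 = 16, A[2][2] + B[2][0] = 10 + -3 = 7) = 7 (attained at k = 2)
  C[2][1] = min over k of (A[2][0] + B[0][1] = 6 + 10 = 16, A[2][1] + B[1][1] = 6 + 6 = 12, A[2][2] + B[2][1] = 10 + 4 = 14) = 12 (attained at k = 1)
  C[2][2] = min over k of (A[2][0] + B[0][2] = 6 + -5 = 1, A[2][1] + B[1][2] = 6 + -4 = 2, A[2][2] + B[2][2] = 10 + 2 = 12) = 1 (attained at k = 0)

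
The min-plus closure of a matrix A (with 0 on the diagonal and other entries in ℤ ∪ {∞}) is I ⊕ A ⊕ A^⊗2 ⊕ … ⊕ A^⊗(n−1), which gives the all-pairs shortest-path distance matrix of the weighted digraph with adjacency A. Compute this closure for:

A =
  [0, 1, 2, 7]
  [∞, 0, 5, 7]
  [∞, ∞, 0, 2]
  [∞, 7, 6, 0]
Closure =
  [0, 1, 2, 4]
  [∞, 0, 5, 7]
  [∞, 9, 0, 2]
  [∞, 7, 6, 0]

This is the Floyd-Warshall all-pairs shortest-path computation. For each intermediate vertex k = 0, 1, …, 3, update dist[i][j] ← min(dist[i][j], dist[i][k] + dist[k][j]). The final matrix gives, for each (i, j), the minimum total weight of any directed path from i to j (possibly empty when i = j).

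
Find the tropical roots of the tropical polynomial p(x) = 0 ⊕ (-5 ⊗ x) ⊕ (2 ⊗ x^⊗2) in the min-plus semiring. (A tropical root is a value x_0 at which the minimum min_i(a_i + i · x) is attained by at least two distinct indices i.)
Roots: {-7, 5}

Each tropical root is a break point of the lower envelope of the lines y = a_i + i · x (there are 3 lines, with slopes 0, 1, ..., 2). Only the lines that attain the minimum somewhere contribute to roots; other lines are dominated. Here the surviving (envelope) indices are i = 2, i = 1, i = 0.
Intersections between consecutive envelope lines give the roots: for adjacent envelope indices i < j the intersection is x = (a_i − a_j) / (j − i). Reading off the sorted break points: {-7, 5}.
Verification: at each break x_0, at least two indices attain the minimum of min_i(a_i + i · x_0).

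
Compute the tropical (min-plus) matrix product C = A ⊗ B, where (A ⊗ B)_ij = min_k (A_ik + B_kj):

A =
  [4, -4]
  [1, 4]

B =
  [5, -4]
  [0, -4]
A ⊗ B =
  [-4, -8]
  [4, -3]

Apply the min-plus product entry-by-entry:
  C[0][0] = min over k of (A[0][0] + B[0][0] = 4 + 5 = 9, A[0][1] + B[1][0] = -4 + 0 = -4) = -4 (attained at k = 1)
  C[0][1] = min over k of (A[0][0] + B[0][1] = 4 + -4 = 0, A[0][1] + B[1][1] = -4 + -4 = -8) = -8 (attained at k = 1)
  C[1][0] = min over k of (A[1][0] + B[0][0] = 1 + 5 = 6, A[1][1] + B[1][0] = 4 + 0 = 4) = 4 (attained at k = 1)
  C[1][1] = min over k of (A[1][0] + B[0][1] = 1 + -4 = -3, A[1][1] + B[1][1] = 4 + -4 = 0) = -3 (attained at k = 0)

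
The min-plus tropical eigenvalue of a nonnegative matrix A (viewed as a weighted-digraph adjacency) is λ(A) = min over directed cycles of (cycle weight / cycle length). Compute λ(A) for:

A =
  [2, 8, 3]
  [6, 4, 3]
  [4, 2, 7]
λ(A) = 2

Enumerate directed cycles and compute their means (weight / length). Sample:
  cycle 0 → 0: weight = 2, length = 1, mean = 2/1 ≈ 2.000
  cycle 1 → 1: weight = 4, length = 1, mean = 4/1 ≈ 4.000
  cycle 2 → 2: weight = 7, length = 1, mean = 7/1 ≈ 7.000
  cycle 0 → 1 → 0: weight = 14, length = 2, mean = 14/2 ≈ 7.000
  cycle 0 → 2 → 0: weight = 7, length = 2, mean = 7/2 ≈ 3.500
  cycle 1 → 0 → 1: weight = 14, length = 2, mean = 14/2 ≈ 7.000
Minimum mean = 2.000, attained e.g. along the cycle 0 → 0 with weight 2 and length 1. So λ(A) = 2/1 = 2.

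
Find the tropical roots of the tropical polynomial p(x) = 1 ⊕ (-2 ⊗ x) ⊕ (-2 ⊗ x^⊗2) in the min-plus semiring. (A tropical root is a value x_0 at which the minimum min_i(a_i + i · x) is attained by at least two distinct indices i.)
Roots: {0, 3}

Each tropical root is a break point of the lower envelope of the lines y = a_i + i · x (there are 3 lines, with slopes 0, 1, ..., 2). Only the lines that attain the minimum somewhere contribute to roots; other lines are dominated. Here the surviving (envelope) indices are i = 2, i = 1, i = 0.
Intersections between consecutive envelope lines give the roots: for adjacent envelope indices i < j the intersection is x = (a_i − a_j) / (j − i). Reading off the sorted break points: {0, 3}.
Verification: at each break x_0, at least two indices attain the minimum of min_i(a_i + i · x_0).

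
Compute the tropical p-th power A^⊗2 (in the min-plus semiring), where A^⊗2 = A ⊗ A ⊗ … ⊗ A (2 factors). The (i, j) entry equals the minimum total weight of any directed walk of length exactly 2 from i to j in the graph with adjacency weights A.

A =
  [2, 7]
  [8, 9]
A^⊗2 =
  [4, 9]
  [10, 15]

Each entry (A^⊗2)_ij equals the minimum over all length-2 walks i = v_0 → v_1 → … → v_2 = j of Σ_t A[v_t][v_{t+1}]. For example, for (i, j) = (0, 1) we minimise over 2 possible intermediate vertex sequences; the minimum is 9, attained along the walk 0 → 0 → 1.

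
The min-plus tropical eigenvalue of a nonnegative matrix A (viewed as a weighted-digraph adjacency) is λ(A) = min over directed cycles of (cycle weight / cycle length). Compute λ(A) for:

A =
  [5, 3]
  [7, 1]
λ(A) = 1

Enumerate directed cycles and compute their means (weight / length). Sample:
  cycle 0 → 0: weight = 5, length = 1, mean = 5/1 ≈ 5.000
  cycle 1 → 1: weight = 1, length = 1, mean = 1/1 ≈ 1.000
  cycle 0 → 1 → 0: weight = 10, length = 2, mean = 10/2 ≈ 5.000
  cycle 1 → 0 → 1: weight = 10, length = 2, mean = 10/2 ≈ 5.000
Minimum mean = 1.000, attained e.g. along the cycle 1 → 1 with weight 1 and length 1. So λ(A) = 1/1 = 1.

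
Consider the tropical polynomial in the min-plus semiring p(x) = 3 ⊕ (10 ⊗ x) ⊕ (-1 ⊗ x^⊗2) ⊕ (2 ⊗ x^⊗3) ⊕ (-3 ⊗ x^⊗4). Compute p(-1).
p(-1) = -7

A tropical monomial a ⊗ x^⊗i evaluates to a + i · x. Evaluating each term at x = -1:
  Term 0 contributes 3 + 0 · -1 = 3
  Term 1 contributes 10 + 1 · -1 = 9
  Term 2 contributes -1 + 2 · -1 = -3
  Term 3 contributes 2 + 3 · -1 = -1
  Term 4 contributes -3 + 4 · -1 = -7
p(-1) = ⊕ of these = min[3, 9, -3, -1, -7] = -7.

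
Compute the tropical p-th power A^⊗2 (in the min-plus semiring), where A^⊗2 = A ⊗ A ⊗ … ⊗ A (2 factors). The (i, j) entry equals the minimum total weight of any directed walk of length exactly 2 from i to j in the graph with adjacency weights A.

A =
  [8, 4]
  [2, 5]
A^⊗2 =
  [6, 9]
  [7, 6]

Each entry (A^⊗2)_ij equals the minimum over all length-2 walks i = v_0 → v_1 → … → v_2 = j of Σ_t A[v_t][v_{t+1}]. For example, for (i, j) = (0, 1) we minimise over 2 possible intermediate vertex sequences; the minimum is 9, attained along the walk 0 → 1 → 1.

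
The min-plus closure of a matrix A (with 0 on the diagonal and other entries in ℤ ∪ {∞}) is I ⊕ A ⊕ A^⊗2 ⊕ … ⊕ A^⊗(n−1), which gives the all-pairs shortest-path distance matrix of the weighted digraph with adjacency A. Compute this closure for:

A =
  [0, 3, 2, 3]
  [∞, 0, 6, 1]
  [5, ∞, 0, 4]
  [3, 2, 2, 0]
Closure =
  [0, 3, 2, 3]
  [4, 0, 3, 1]
  [5, 6, 0, 4]
  [3, 2, 2, 0]

This is the Floyd-Warshall all-pairs shortest-path computation. For each intermediate vertex k = 0, 1, …, 3, update dist[i][j] ← min(dist[i][j], dist[i][k] + dist[k][j]). The final matrix gives, for each (i, j), the minimum total weight of any directed path from i to j (possibly empty when i = j).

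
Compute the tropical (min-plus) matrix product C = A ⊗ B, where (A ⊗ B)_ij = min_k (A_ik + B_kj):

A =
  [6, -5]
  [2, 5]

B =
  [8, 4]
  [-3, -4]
A ⊗ B =
  [-8, -9]
  [2, 1]

Apply the min-plus product entry-by-entry:
  C[0][0] = min over k of (A[0][0] + B[0][0] = 6 + 8 = 14, A[0][1] + B[1][0] = -5 + -3 = -8) = -8 (attained at k = 1)
  C[0][1] = min over k of (A[0][0] + B[0][1] = 6 + 4 = 10, A[0][1] + B[1][1] = -5 + -4 = -9) = -9 (attained at k = 1)
  C[1][0] = min over k of (A[1][0] + B[0][0] = 2 + 8 = 10, A[1][1] + B[1][0] = 5 + -3 = 2) = 2 (attained at k = 1)
  C[1][1] = min over k of (A[1][0] + B[0][1] = 2 + 4 = 6, A[1][1] + B[1][1] = 5 + -4 = 1) = 1 (attained at k = 1)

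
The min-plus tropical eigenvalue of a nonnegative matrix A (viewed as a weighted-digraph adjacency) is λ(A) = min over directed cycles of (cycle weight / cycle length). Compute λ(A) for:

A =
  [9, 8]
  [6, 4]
λ(A) = 4

Enumerate directed cycles and compute their means (weight / length). Sample:
  cycle 0 → 0: weight = 9, length = 1, mean = 9/1 ≈ 9.000
  cycle 1 → 1: weight = 4, length = 1, mean = 4/1 ≈ 4.000
  cycle 0 → 1 → 0: weight = 14, length = 2, mean = 14/2 ≈ 7.000
  cycle 1 → 0 → 1: weight = 14, length = 2, mean = 14/2 ≈ 7.000
Minimum mean = 4.000, attained e.g. along the cycle 1 → 1 with weight 4 and length 1. So λ(A) = 4/1 = 4.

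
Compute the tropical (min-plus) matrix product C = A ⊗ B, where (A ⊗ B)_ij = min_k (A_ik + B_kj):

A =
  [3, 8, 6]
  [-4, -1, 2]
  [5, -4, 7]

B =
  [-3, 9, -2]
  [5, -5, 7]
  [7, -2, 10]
A ⊗ B =
  [0, 3, 1]
  [-7, -6, -6]
  [1, -9, 3]

Apply the min-plus product entry-by-entry:
  C[0][0] = min over k of (A[0][0] + B[0][0] = 3 + -3 = 0, A[0][1] + B[1][0] = 8 + 5 = 13, A[0][2] + B[2][0] = 6 + 7 = 13) = 0 (attained at k = 0)
  C[0][1] = min over k of (A[0][0] + B[0][1] = 3 + 9 = 12, A[0][1] + B[1][1] = 8 + -5 = 3, A[0][2] + B[2][1] = 6 + -2 = 4) = 3 (attained at k = 1)
  C[0][2] = min over k of (A[0][0] + B[0][2] = 3 + -2 = 1, A[0][1] + B[1][2] = 8 + 7 = 15, A[0][2] + B[2][2] = 6 + 10 = 16) = 1 (attained at k = 0)
  C[1][0] = min over k of (A[1][0] + B[0][0] = -4 + -3 = -7, A[1][1] + B[1][0] = -1 + 5 = 4, A[1][2] + B[2][0] = 2 + 7 = 9) = -7 (attained at k = 0)
  C[1][1] = min over k of (A[1][0] + B[0][1] = -4 + 9 = 5, A[1][1] + B[1][1] = -1 + -5 = -6, A[1][2] + B[2][1] = 2 + -2 = 0) = -6 (attained at k = 1)
  C[1][2] = min over k of (A[1][0] + B[0][2] = -4 + -2 = -6, A[1][1] + B[1][2] = -1 + 7 = 6, A[1][2] + B[2][2] = 2 + 10 = 12) = -6 (attained at k = 0)
  C[2][0] = min over k of (A[2][0] + B[0][0] = 5 + -3 = 2, A[2][1] + B[1][0] = -4 + 5 = 1, A[2][2] + B[2][0] = 7 + 7 = 14) = 1 (attained at k = 1)
  C[2][1] = min over k of (A[2][0] + B[0][1] = 5 + 9 = 14, A[2][1] + B[1][1] = -4 + -5 = -9, A[2][2] + B[2][1] = 7 + -2 = 5) = -9 (attained at k = 1)
  C[2][2] = min over k of (A[2][0] + B[0][2] = 5 + -2 = 3, A[2][1] + B[1][2] = -4 + 7 = 3, A[2][2] + B[2][2] = 7 + 10 = 17) = 3 (attained at k = 0)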